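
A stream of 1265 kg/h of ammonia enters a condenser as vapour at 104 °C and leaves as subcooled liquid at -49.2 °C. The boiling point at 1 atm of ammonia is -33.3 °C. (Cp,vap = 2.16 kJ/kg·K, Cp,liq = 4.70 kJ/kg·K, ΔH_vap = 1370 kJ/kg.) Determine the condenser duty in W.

Q_c = 612000 W

vapour 104→-33.3 °C: -296.57 kJ/kg
condensation at -33.3 °C: -1370 kJ/kg
liquid -33.3→-49.2 °C: -74.73 kJ/kg
Δh = -296.57 + -1370 + -74.73 = -1741.3 kJ/kg
Q = ṁ·Δh = 1265 kg/h × -1741.3 kJ/kg = -2.2027e+06 kJ/h
|Q| = 611.87 kW = 611870 W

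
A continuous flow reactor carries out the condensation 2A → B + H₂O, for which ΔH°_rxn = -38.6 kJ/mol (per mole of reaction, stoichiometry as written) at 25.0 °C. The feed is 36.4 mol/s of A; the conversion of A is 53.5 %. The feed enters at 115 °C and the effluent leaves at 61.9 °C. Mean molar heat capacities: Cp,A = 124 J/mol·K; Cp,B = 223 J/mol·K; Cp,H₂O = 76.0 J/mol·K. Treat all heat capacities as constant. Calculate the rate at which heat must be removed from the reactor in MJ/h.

Q_out = 2150 MJ/h

Extent of reaction ξ = 0.535 × 36.4 / 2 = 9.737 mol/s
Reaction term: ξ·ΔH°_rxn = 9.737 × -38.6 = -375.85 kJ/s
Sensible, feed 115→25 °C: -406.22 kJ/s
Outlet flows (mol/s): A 16.926, B 9.737, H₂O 9.737
Sensible, products 25→61.9 °C: 184.88 kJ/s
Q = ΔH = -597.2 kJ/s = -597.2 kW
Heat removed = 2149.9 MJ/h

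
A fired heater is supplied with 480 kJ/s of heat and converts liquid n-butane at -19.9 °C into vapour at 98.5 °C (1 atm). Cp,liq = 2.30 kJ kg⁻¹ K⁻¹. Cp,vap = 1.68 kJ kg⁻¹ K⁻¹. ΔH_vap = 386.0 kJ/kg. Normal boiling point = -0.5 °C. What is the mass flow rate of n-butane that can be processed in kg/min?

ṁ = 48.2 kg/min

Δh = 2.30×(-0.5−-19.9) + 386.0 + 1.68×(98.5−-0.5) = 596.94 kJ/kg
Q = 480 kJ/s = 480 kJ/s = 28800 kJ/min
ṁ = Q/Δh = 28800 / 596.94 = 48.246 kg/min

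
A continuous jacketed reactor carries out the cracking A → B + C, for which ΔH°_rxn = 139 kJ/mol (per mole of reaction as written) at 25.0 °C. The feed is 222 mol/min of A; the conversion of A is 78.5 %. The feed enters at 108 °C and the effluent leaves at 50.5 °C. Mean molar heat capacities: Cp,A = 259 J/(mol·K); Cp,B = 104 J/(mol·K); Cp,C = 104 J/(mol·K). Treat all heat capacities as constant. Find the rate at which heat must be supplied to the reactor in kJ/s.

Q_in = 345 kJ/s

Extent of reaction ξ = 0.785 × 222 = 174.27 mol/min
Reaction term: ξ·ΔH°_rxn = 174.27 × 139 = 24224 kJ/min
Sensible, feed 108→25 °C: -4772.3 kJ/min
Outlet flows (mol/min): A 47.73, B 174.27, C 174.27
Sensible, products 25→50.5 °C: 1239.6 kJ/min
Q = ΔH = 20691 kJ/min = 344.85 kW
Heat supplied = 344.85 kJ/s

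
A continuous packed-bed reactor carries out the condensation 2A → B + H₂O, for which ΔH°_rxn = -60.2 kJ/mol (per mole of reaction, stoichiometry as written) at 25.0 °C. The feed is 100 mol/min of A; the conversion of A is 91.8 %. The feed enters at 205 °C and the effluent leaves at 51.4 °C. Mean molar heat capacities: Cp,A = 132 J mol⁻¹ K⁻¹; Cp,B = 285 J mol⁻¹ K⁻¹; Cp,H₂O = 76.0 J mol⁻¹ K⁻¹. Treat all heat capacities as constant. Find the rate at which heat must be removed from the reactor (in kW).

Q_out = 77.9 kW

Extent of reaction ξ = 0.918 × 100 / 2 = 45.9 mol/min
Reaction term: ξ·ΔH°_rxn = 45.9 × -60.2 = -2763.2 kJ/min
Sensible, feed 205→25 °C: -2376 kJ/min
Outlet flows (mol/min): A 8.2, B 45.9, H₂O 45.9
Sensible, products 25→51.4 °C: 466.02 kJ/min
Q = ΔH = -4673.2 kJ/min = -77.886 kW
Heat removed = 77.886 kW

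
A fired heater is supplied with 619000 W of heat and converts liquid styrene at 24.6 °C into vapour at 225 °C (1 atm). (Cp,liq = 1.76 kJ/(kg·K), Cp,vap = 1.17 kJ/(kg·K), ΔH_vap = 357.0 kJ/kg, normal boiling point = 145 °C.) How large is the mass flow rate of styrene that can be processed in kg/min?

Δh = 1.76×(145−24.6) + 357.0 + 1.17×(225−145) = 662.5 kJ/kg
Q = 619000 W = 619 kJ/s = 37140 kJ/min
ṁ = Q/Δh = 37140 / 662.5 = 56.06 kg/min

ṁ = 56.1 kg/min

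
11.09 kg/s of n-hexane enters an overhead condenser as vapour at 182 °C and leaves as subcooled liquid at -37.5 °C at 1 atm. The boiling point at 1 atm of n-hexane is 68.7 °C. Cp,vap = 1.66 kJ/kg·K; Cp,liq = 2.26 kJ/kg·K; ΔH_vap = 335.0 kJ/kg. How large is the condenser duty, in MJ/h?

Q_c = 30500 MJ/h

vapour 182→68.7 °C: -188.08 kJ/kg
condensation at 68.7 °C: -335 kJ/kg
liquid 68.7→-37.5 °C: -240.01 kJ/kg
Δh = -188.08 + -335 + -240.01 = -763.09 kJ/kg
Q = ṁ·Δh = 11.09 kg/s × -763.09 kJ/kg = -8462.7 kJ/s
|Q| = 8462.7 kW = 30466 MJ/h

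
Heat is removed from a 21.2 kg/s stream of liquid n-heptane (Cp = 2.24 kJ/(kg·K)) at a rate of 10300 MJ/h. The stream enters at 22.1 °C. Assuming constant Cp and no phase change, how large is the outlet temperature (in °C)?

Q = 10300 MJ/h = 2861.1 kJ/s
ΔT = Q/(ṁ·Cp) = 2861.1/(21.2×2.24) = 60.249 K
T_out = 22.1 − 60.249 = -38.149 °C

T_out = -38.1 °C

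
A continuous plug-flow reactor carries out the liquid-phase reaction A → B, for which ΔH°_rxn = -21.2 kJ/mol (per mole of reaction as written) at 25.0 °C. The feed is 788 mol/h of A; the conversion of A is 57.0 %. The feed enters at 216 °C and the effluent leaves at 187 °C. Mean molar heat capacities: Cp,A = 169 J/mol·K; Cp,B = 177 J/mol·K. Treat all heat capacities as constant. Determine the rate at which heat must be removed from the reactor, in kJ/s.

Q_out = 3.56 kJ/s

Extent of reaction ξ = 0.570 × 788 = 449.16 mol/h
Reaction term: ξ·ΔH°_rxn = 449.16 × -21.2 = -9522.2 kJ/h
Sensible, feed 216→25 °C: -25436 kJ/h
Outlet flows (mol/h): A 338.84, B 449.16
Sensible, products 25→187 °C: 22156 kJ/h
Q = ΔH = -12802 kJ/h = -3.5561 kW
Heat removed = 3.5561 kJ/s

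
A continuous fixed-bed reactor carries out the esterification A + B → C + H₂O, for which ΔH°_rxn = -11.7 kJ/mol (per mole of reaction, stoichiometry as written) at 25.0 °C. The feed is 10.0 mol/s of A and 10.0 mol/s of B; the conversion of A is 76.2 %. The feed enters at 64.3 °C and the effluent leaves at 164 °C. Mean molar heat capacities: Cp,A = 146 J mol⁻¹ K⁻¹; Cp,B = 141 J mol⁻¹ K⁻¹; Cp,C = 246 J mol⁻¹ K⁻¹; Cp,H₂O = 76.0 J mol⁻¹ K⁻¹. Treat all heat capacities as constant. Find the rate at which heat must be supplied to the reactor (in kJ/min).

Q_in = 14000 kJ/min

Extent of reaction ξ = 0.762 × 10.0 = 7.62 mol/s
Reaction term: ξ·ΔH°_rxn = 7.62 × -11.7 = -89.154 kJ/s
Sensible, feed 64.3→25 °C: -112.79 kJ/s
Outlet flows (mol/s): A 2.38, B 2.38, C 7.62, H₂O 7.62
Sensible, products 25→164 °C: 436 kJ/s
Q = ΔH = 234.06 kJ/s = 234.06 kW
Heat supplied = 14043 kJ/min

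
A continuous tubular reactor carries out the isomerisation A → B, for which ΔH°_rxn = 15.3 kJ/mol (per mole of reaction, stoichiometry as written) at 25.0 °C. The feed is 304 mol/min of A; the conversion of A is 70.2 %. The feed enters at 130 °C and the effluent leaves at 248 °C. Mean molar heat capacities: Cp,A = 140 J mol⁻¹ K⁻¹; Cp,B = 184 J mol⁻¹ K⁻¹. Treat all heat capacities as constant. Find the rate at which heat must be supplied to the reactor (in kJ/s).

Q_in = 173 kJ/s

Extent of reaction ξ = 0.702 × 304 = 213.41 mol/min
Reaction term: ξ·ΔH°_rxn = 213.41 × 15.3 = 3265.1 kJ/min
Sensible, feed 130→25 °C: -4468.8 kJ/min
Outlet flows (mol/min): A 90.592, B 213.41
Sensible, products 25→248 °C: 11585 kJ/min
Q = ΔH = 10381 kJ/min = 173.02 kW
Heat supplied = 173.02 kJ/s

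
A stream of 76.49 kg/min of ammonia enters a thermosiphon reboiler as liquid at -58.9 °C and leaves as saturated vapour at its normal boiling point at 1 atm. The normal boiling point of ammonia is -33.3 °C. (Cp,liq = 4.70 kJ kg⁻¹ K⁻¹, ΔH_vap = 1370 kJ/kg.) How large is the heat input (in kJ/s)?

Q = 1900 kJ/s

liquid -58.9→-33.3 °C: 120.32 kJ/kg
vaporisation at -33.3 °C: 1370 kJ/kg
Δh = 120.32 + 1370 = 1490.3 kJ/kg
Q = ṁ·Δh = 76.49 kg/min × 1490.3 kJ/kg = 113990 kJ/min
|Q| = 1899.9 kW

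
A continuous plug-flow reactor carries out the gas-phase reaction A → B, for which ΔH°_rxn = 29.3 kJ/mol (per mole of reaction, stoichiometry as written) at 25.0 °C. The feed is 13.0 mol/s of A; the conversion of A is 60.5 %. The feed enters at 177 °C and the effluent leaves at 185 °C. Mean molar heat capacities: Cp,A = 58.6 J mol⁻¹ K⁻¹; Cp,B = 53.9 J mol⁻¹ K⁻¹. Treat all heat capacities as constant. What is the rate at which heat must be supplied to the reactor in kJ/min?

Q_in = 13800 kJ/min

Extent of reaction ξ = 0.605 × 13.0 = 7.865 mol/s
Reaction term: ξ·ΔH°_rxn = 7.865 × 29.3 = 230.44 kJ/s
Sensible, feed 177→25 °C: -115.79 kJ/s
Outlet flows (mol/s): A 5.135, B 7.865
Sensible, products 25→185 °C: 115.97 kJ/s
Q = ΔH = 230.62 kJ/s = 230.62 kW
Heat supplied = 13837 kJ/min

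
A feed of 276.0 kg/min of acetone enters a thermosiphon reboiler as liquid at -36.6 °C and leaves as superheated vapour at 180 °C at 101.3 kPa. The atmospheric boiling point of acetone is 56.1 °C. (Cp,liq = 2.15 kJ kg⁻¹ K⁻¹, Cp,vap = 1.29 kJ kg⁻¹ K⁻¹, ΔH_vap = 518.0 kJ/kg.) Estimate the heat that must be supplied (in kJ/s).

liquid -36.6→56.1 °C: 199.31 kJ/kg
vaporisation at 56.1 °C: 518 kJ/kg
vapour 56.1→180 °C: 159.83 kJ/kg
Δh = 199.31 + 518 + 159.83 = 877.14 kJ/kg
Q = ṁ·Δh = 276.0 kg/min × 877.14 kJ/kg = 242090 kJ/min
|Q| = 4034.8 kW

Q = 4030 kJ/s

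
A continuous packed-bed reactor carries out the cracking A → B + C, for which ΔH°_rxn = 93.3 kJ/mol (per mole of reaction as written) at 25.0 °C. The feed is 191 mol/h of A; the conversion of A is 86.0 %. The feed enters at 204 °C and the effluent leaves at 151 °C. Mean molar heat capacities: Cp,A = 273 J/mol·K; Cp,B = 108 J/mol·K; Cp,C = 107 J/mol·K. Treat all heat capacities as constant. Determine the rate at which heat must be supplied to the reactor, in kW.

Q_in = 3.16 kW

Extent of reaction ξ = 0.860 × 191 = 164.26 mol/h
Reaction term: ξ·ΔH°_rxn = 164.26 × 93.3 = 15325 kJ/h
Sensible, feed 204→25 °C: -9333.6 kJ/h
Outlet flows (mol/h): A 26.74, B 164.26, C 164.26
Sensible, products 25→151 °C: 5369.6 kJ/h
Q = ΔH = 11361 kJ/h = 3.156 kW
Heat supplied = 3.156 kW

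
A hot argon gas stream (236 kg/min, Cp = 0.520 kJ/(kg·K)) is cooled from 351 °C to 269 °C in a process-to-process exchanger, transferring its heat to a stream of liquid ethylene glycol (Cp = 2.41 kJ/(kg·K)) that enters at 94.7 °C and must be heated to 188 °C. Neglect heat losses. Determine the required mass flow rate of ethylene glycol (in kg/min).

Heat released by hot stream: Q = 236 × 0.520 × (351 − 269) = 10063 kJ/min
Energy balance on cold side (adiabatic exchanger): Q = ṁ_c·Cp_c·(T_c,out − T_c,in)
ṁ_c = 10063 / [2.41 × (188 − 94.7)] = 44.754 kg/min

ṁ_c = 44.8 kg/min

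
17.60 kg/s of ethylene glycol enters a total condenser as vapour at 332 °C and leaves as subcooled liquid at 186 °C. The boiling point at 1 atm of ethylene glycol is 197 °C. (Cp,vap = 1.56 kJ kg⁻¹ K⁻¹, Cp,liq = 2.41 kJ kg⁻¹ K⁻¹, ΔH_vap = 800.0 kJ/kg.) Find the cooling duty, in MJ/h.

Q_c = 65700 MJ/h

vapour 332→197 °C: -210.6 kJ/kg
condensation at 197 °C: -800 kJ/kg
liquid 197→186 °C: -26.51 kJ/kg
Δh = -210.6 + -800 + -26.51 = -1037.1 kJ/kg
Q = ṁ·Δh = 17.60 kg/s × -1037.1 kJ/kg = -18253 kJ/s
|Q| = 18253 kW = 65711 MJ/h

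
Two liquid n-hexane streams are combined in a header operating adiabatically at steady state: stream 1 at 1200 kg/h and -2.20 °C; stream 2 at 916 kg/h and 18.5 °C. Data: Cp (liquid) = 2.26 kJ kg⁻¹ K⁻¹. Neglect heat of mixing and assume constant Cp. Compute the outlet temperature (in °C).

T_out = 6.76 °C

Adiabatic, steady state ⇒ Σ ṁᵢCp,ᵢ(T_out − Tᵢ) = 0
Σ ṁᵢCp,ᵢTᵢ = 1200×2.26×-2.20 + 916×2.26×18.5 = 32332
Σ ṁᵢCp,ᵢ = 1200×2.26 + 916×2.26 = 4782.2
T_out = 32332 / 4782.2 = 6.7609 °C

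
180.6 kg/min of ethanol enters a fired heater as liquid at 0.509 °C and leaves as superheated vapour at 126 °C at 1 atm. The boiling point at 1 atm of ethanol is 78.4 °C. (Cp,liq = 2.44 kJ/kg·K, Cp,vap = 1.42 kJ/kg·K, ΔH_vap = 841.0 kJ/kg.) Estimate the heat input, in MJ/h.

liquid 0.509→78.4 °C: 190.05 kJ/kg
vaporisation at 78.4 °C: 841 kJ/kg
vapour 78.4→126 °C: 67.592 kJ/kg
Δh = 190.05 + 841 + 67.592 = 1098.6 kJ/kg
Q = ṁ·Δh = 180.6 kg/min × 1098.6 kJ/kg = 198420 kJ/min
|Q| = 3306.9 kW = 11905 MJ/h

Q = 11900 MJ/h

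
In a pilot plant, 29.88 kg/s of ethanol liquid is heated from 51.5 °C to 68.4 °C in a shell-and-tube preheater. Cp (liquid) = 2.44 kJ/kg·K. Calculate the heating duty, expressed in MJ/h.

Q = ṁ·Cp·ΔT = 29.88 × 2.44 × (68.4 − 51.5) = 1232.1 kJ/s
Heating duty = 4435.7 MJ/h

Q = 4440 MJ/h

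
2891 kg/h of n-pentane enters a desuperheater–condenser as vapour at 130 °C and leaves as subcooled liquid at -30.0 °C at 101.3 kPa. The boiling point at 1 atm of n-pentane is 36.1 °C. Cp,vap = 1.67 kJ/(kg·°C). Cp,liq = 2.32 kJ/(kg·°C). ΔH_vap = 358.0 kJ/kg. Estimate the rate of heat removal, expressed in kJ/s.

Q_c = 537 kJ/s

vapour 130→36.1 °C: -156.81 kJ/kg
condensation at 36.1 °C: -358 kJ/kg
liquid 36.1→-30.0 °C: -153.35 kJ/kg
Δh = -156.81 + -358 + -153.35 = -668.16 kJ/kg
Q = ṁ·Δh = 2891 kg/h × -668.16 kJ/kg = -1.9317e+06 kJ/h
|Q| = 536.57 kW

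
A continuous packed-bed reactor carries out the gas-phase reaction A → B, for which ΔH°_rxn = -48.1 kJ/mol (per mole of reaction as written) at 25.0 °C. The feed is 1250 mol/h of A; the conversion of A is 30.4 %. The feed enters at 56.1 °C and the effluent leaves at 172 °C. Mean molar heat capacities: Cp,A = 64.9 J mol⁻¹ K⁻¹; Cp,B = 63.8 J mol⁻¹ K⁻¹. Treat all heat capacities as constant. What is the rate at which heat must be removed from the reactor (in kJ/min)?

Extent of reaction ξ = 0.304 × 1250 = 380 mol/h
Reaction term: ξ·ΔH°_rxn = 380 × -48.1 = -18278 kJ/h
Sensible, feed 56.1→25 °C: -2523 kJ/h
Outlet flows (mol/h): A 870, B 380
Sensible, products 25→172 °C: 11864 kJ/h
Q = ΔH = -8937.1 kJ/h = -2.4825 kW
Heat removed = 148.95 kJ/min

Q_out = 149 kJ/min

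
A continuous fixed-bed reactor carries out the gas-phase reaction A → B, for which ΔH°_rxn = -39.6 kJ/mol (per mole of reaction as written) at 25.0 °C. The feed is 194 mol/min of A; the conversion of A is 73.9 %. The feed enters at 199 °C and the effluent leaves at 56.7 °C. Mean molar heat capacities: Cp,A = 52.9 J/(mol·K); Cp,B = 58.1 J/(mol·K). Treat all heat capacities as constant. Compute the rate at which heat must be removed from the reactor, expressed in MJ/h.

Q_out = 427 MJ/h

Extent of reaction ξ = 0.739 × 194 = 143.37 mol/min
Reaction term: ξ·ΔH°_rxn = 143.37 × -39.6 = -5677.3 kJ/min
Sensible, feed 199→25 °C: -1785.7 kJ/min
Outlet flows (mol/min): A 50.634, B 143.37
Sensible, products 25→56.7 °C: 348.96 kJ/min
Q = ΔH = -7114 kJ/min = -118.57 kW
Heat removed = 426.84 MJ/h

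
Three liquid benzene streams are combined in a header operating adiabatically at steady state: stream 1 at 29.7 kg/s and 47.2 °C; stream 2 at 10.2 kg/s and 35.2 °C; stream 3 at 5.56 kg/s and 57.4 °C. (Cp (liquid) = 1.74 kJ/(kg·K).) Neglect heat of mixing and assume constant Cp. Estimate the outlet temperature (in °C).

T_out = 45.8 °C

Adiabatic, steady state ⇒ Σ ṁᵢCp,ᵢ(T_out − Tᵢ) = 0
Σ ṁᵢCp,ᵢTᵢ = 29.7×1.74×47.2 + 10.2×1.74×35.2 + 5.56×1.74×57.4 = 3619.2
Σ ṁᵢCp,ᵢ = 29.7×1.74 + 10.2×1.74 + 5.56×1.74 = 79.1
T_out = 3619.2 / 79.1 = 45.755 °C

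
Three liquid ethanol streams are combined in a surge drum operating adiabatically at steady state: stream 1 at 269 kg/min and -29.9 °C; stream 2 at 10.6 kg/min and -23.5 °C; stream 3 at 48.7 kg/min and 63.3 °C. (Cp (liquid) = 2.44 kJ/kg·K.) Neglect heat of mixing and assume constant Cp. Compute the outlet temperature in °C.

T_out = -15.9 °C

Energy balance with Q = 0: Σ ṁᵢCp,ᵢ(T_out − Tᵢ) = 0
T_out = Σ ṁᵢCp,ᵢTᵢ / Σ ṁᵢCp,ᵢ
      = -12711 / 801.05 = -15.868 °C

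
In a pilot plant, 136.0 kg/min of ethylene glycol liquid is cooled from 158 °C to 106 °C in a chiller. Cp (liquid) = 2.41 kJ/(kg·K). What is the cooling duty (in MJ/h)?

Q = ṁ·Cp·ΔT = 136.0 × 2.41 × (106 − 158) = -17044 kJ/min
Converting: 17044 / 60 s = 284.06 kW
Cooling duty = 1022.6 MJ/h

Q_c = 1020 MJ/h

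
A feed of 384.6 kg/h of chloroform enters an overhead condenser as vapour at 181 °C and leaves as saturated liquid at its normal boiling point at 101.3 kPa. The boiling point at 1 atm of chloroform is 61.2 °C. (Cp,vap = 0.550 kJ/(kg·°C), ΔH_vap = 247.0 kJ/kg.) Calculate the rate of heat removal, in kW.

Q_c = 33.4 kW

vapour 181→61.2 °C: -65.89 kJ/kg
condensation at 61.2 °C: -247 kJ/kg
Δh = -65.89 + -247 = -312.89 kJ/kg
Q = ṁ·Δh = 384.6 kg/h × -312.89 kJ/kg = -120340 kJ/h
|Q| = 33.427 kW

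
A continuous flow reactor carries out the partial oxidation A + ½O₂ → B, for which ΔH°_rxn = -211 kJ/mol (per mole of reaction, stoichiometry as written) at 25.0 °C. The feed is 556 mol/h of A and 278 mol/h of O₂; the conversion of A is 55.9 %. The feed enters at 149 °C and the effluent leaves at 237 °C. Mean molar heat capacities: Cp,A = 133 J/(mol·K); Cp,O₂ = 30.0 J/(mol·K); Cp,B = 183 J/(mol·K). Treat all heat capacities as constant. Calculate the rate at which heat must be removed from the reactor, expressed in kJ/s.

Q_out = 15.6 kJ/s

Extent of reaction ξ = 0.559 × 556 = 310.8 mol/h
Reaction term: ξ·ΔH°_rxn = 310.8 × -211 = -65580 kJ/h
Sensible, feed 149→25 °C: -10204 kJ/h
Outlet flows (mol/h): A 245.2, O₂ 122.6, B 310.8
Sensible, products 25→237 °C: 19751 kJ/h
Q = ΔH = -56032 kJ/h = -15.564 kW
Heat removed = 15.564 kJ/s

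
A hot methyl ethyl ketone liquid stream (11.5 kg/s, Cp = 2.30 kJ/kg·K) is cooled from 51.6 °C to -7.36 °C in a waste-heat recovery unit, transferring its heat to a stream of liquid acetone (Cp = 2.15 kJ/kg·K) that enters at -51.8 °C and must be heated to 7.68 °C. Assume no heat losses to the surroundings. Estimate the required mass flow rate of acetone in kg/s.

ṁ_c = 12.2 kg/s

Heat released by hot stream: Q = 11.5 × 2.30 × (51.6 − -7.36) = 1559.5 kJ/s
Energy balance on cold side (adiabatic exchanger): Q = ṁ_c·Cp_c·(T_c,out − T_c,in)
ṁ_c = 1559.5 / [2.15 × (7.68 − -51.8)] = 12.195 kg/s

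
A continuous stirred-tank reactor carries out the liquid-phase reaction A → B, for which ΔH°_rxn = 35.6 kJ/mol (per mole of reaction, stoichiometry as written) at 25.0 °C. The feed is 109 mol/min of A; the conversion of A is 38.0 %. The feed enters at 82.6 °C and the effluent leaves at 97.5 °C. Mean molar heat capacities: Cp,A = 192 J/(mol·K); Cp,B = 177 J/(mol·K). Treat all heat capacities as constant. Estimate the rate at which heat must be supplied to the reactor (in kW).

Q_in = 29.0 kW

Extent of reaction ξ = 0.380 × 109 = 41.42 mol/min
Reaction term: ξ·ΔH°_rxn = 41.42 × 35.6 = 1474.6 kJ/min
Sensible, feed 82.6→25 °C: -1205.5 kJ/min
Outlet flows (mol/min): A 67.58, B 41.42
Sensible, products 25→97.5 °C: 1472.2 kJ/min
Q = ΔH = 1741.3 kJ/min = 29.022 kW
Heat supplied = 29.022 kW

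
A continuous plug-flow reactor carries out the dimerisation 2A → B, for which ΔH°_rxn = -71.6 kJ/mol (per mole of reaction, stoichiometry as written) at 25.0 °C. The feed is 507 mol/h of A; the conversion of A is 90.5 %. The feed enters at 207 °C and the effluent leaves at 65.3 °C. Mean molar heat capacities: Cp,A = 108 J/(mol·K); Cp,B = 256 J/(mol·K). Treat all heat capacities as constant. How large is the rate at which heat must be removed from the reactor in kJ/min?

Extent of reaction ξ = 0.905 × 507 / 2 = 229.42 mol/h
Reaction term: ξ·ΔH°_rxn = 229.42 × -71.6 = -16426 kJ/h
Sensible, feed 207→25 °C: -9965.6 kJ/h
Outlet flows (mol/h): A 48.165, B 229.42
Sensible, products 25→65.3 °C: 2576.5 kJ/h
Q = ΔH = -23815 kJ/h = -6.6154 kW
Heat removed = 396.92 kJ/min

Q_out = 397 kJ/min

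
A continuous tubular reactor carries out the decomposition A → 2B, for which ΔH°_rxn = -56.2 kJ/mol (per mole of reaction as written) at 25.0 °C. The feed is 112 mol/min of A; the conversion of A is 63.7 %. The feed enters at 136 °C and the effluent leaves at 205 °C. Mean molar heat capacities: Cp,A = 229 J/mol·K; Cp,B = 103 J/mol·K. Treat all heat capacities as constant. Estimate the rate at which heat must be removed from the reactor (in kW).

Q_out = 42.3 kW

Extent of reaction ξ = 0.637 × 112 = 71.344 mol/min
Reaction term: ξ·ΔH°_rxn = 71.344 × -56.2 = -4009.5 kJ/min
Sensible, feed 136→25 °C: -2846.9 kJ/min
Outlet flows (mol/min): A 40.656, B 142.69
Sensible, products 25→205 °C: 4321.3 kJ/min
Q = ΔH = -2535.2 kJ/min = -42.253 kW
Heat removed = 42.253 kW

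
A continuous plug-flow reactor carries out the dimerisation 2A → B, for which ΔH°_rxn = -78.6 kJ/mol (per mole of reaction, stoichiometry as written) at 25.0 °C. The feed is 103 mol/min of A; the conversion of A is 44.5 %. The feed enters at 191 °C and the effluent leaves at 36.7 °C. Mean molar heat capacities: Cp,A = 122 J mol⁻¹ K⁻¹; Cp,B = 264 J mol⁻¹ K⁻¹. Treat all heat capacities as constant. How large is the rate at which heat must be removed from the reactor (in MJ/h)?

Q_out = 224 MJ/h

Extent of reaction ξ = 0.445 × 103 / 2 = 22.918 mol/min
Reaction term: ξ·ΔH°_rxn = 22.918 × -78.6 = -1801.3 kJ/min
Sensible, feed 191→25 °C: -2086 kJ/min
Outlet flows (mol/min): A 57.165, B 22.918
Sensible, products 25→36.7 °C: 152.38 kJ/min
Q = ΔH = -3734.9 kJ/min = -62.248 kW
Heat removed = 224.09 MJ/h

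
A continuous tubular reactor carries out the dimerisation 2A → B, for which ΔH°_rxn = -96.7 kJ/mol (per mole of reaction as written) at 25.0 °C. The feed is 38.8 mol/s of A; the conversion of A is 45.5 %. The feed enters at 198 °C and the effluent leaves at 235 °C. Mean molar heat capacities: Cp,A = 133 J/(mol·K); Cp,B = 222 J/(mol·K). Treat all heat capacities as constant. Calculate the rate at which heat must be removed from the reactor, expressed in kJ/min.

Q_out = 44700 kJ/min

Extent of reaction ξ = 0.455 × 38.8 / 2 = 8.827 mol/s
Reaction term: ξ·ΔH°_rxn = 8.827 × -96.7 = -853.57 kJ/s
Sensible, feed 198→25 °C: -892.75 kJ/s
Outlet flows (mol/s): A 21.146, B 8.827
Sensible, products 25→235 °C: 1002.1 kJ/s
Q = ΔH = -744.2 kJ/s = -744.2 kW
Heat removed = 44652 kJ/min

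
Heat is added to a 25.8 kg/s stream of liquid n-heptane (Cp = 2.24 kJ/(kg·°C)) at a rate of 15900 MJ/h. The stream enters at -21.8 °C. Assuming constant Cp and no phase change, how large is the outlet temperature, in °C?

Q = 15900 MJ/h = 4416.7 kJ/s
ΔT = Q/(ṁ·Cp) = 4416.7/(25.8×2.24) = 76.423 K
T_out = -21.8 + 76.423 = 54.623 °C

T_out = 54.6 °C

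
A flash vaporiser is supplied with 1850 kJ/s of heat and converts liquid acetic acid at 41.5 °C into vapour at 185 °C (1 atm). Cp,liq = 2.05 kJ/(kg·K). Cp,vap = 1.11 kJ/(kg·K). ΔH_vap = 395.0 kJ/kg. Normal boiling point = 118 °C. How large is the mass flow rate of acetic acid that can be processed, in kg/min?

ṁ = 177 kg/min

Δh = 2.05×(118−41.5) + 395.0 + 1.11×(185−118) = 626.2 kJ/kg
Q = 1850 kJ/s = 1850 kJ/s = 111000 kJ/min
ṁ = Q/Δh = 111000 / 626.2 = 177.26 kg/min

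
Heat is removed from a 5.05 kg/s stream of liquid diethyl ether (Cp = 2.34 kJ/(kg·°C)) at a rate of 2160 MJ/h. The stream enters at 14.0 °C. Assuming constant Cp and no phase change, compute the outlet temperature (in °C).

T_out = -36.8 °C

Q = 2160 MJ/h = 600 kJ/s
ΔT = Q/(ṁ·Cp) = 600/(5.05×2.34) = 50.774 K
T_out = 14.0 − 50.774 = -36.774 °C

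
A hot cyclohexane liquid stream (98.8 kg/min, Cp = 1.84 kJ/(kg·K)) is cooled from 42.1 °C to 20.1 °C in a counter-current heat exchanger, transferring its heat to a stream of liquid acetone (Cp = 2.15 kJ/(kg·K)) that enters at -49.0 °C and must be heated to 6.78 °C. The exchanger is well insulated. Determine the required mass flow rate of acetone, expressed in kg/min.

Heat released by hot stream: Q = 98.8 × 1.84 × (42.1 − 20.1) = 3999.4 kJ/min
Energy balance on cold side (adiabatic exchanger): Q = ṁ_c·Cp_c·(T_c,out − T_c,in)
ṁ_c = 3999.4 / [2.15 × (6.78 − -49.0)] = 33.349 kg/min

ṁ_c = 33.3 kg/min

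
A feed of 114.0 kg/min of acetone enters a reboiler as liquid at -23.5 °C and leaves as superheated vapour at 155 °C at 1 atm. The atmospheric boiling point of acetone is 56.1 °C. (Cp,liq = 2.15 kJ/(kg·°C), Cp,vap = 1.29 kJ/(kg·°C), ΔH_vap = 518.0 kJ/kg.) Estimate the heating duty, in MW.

liquid -23.5→56.1 °C: 171.14 kJ/kg
vaporisation at 56.1 °C: 518 kJ/kg
vapour 56.1→155 °C: 127.58 kJ/kg
Δh = 171.14 + 518 + 127.58 = 816.72 kJ/kg
Q = ṁ·Δh = 114.0 kg/min × 816.72 kJ/kg = 93106 kJ/min
|Q| = 1551.8 kW = 1.5518 MW

Q = 1.55 MW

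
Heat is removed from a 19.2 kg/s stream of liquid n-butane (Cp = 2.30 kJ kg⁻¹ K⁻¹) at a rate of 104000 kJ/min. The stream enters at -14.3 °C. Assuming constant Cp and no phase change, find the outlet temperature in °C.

Q = 104000 kJ/min = 1733.3 kJ/s
ΔT = Q/(ṁ·Cp) = 1733.3/(19.2×2.30) = 39.251 K
T_out = -14.3 − 39.251 = -53.551 °C

T_out = -53.6 °C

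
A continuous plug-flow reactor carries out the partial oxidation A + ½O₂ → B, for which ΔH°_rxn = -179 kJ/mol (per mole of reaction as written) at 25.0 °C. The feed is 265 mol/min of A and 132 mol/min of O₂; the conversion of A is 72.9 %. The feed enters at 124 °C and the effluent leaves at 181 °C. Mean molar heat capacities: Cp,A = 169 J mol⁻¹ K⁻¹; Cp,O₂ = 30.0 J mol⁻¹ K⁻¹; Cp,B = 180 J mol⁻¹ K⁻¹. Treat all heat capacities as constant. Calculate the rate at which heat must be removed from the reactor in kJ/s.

Extent of reaction ξ = 0.729 × 265 = 193.19 mol/min
Reaction term: ξ·ΔH°_rxn = 193.19 × -179 = -34580 kJ/min
Sensible, feed 124→25 °C: -4825.8 kJ/min
Outlet flows (mol/min): A 71.815, O₂ 35.407, B 193.19
Sensible, products 25→181 °C: 7483.7 kJ/min
Q = ΔH = -31922 kJ/min = -532.04 kW
Heat removed = 532.04 kJ/s

Q_out = 532 kJ/s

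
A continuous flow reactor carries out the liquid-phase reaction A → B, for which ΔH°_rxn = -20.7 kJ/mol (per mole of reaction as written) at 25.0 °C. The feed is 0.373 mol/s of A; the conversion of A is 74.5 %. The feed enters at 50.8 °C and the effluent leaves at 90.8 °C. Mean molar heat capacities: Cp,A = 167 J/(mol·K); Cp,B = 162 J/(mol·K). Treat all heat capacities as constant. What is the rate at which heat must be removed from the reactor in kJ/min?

Q_out = 201 kJ/min

Extent of reaction ξ = 0.745 × 0.373 = 0.27788 mol/s
Reaction term: ξ·ΔH°_rxn = 0.27788 × -20.7 = -5.7522 kJ/s
Sensible, feed 50.8→25 °C: -1.6071 kJ/s
Outlet flows (mol/s): A 0.095115, B 0.27788
Sensible, products 25→90.8 °C: 4.0073 kJ/s
Q = ΔH = -3.352 kJ/s = -3.352 kW
Heat removed = 201.12 kJ/min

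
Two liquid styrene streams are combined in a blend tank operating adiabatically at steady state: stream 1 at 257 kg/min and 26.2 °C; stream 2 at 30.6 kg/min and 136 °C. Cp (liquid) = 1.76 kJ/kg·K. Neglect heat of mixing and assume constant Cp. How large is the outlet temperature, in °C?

Energy balance with Q = 0: Σ ṁᵢCp,ᵢ(T_out − Tᵢ) = 0
Σ ṁᵢCp,ᵢTᵢ = 257×1.76×26.2 + 30.6×1.76×136 = 19175
Σ ṁᵢCp,ᵢ = 257×1.76 + 30.6×1.76 = 506.18
T_out = 19175 / 506.18 = 37.882 °C

T_out = 37.9 °C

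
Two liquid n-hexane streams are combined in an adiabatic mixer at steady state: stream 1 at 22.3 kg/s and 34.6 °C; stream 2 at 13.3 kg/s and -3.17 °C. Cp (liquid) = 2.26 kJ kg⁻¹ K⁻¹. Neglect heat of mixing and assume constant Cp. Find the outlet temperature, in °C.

Adiabatic, steady state ⇒ Σ ṁᵢCp,ᵢ(T_out − Tᵢ) = 0
T_out = Σ ṁᵢCp,ᵢTᵢ / Σ ṁᵢCp,ᵢ
      = 1648.5 / 80.456 = 20.489 °C

T_out = 20.5 °C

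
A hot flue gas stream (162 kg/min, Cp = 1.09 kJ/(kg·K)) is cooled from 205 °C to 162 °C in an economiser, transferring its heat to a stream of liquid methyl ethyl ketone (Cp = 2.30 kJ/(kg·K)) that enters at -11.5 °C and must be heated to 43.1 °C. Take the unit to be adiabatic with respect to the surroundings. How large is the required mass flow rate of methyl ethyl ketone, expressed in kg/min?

ṁ_c = 60.5 kg/min

Heat released by hot stream: Q = 162 × 1.09 × (205 − 162) = 7592.9 kJ/min
Energy balance on cold side (adiabatic exchanger): Q = ṁ_c·Cp_c·(T_c,out − T_c,in)
ṁ_c = 7592.9 / [2.30 × (43.1 − -11.5)] = 60.463 kg/min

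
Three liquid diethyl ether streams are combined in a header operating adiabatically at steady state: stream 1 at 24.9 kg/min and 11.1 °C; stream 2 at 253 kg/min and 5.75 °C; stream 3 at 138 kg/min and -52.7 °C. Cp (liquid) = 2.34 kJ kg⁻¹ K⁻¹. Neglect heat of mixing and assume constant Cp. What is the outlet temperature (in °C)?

T_out = -13.3 °C

Energy balance with Q = 0: Σ ṁᵢCp,ᵢ(T_out − Tᵢ) = 0
Σ ṁᵢCp,ᵢTᵢ = 24.9×2.34×11.1 + 253×2.34×5.75 + 138×2.34×-52.7 = -12967
Σ ṁᵢCp,ᵢ = 24.9×2.34 + 253×2.34 + 138×2.34 = 973.21
T_out = -12967 / 973.21 = -13.324 °C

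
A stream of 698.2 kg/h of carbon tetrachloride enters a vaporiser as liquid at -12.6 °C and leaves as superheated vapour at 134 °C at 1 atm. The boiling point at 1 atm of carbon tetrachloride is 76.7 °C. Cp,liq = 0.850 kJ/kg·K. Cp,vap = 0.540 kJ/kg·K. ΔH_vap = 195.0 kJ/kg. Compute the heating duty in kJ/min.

liquid -12.6→76.7 °C: 75.905 kJ/kg
vaporisation at 76.7 °C: 195 kJ/kg
vapour 76.7→134 °C: 30.942 kJ/kg
Δh = 75.905 + 195 + 30.942 = 301.85 kJ/kg
Q = ṁ·Δh = 698.2 kg/h × 301.85 kJ/kg = 210750 kJ/h
|Q| = 58.542 kW = 3512.5 kJ/min

Q = 3510 kJ/min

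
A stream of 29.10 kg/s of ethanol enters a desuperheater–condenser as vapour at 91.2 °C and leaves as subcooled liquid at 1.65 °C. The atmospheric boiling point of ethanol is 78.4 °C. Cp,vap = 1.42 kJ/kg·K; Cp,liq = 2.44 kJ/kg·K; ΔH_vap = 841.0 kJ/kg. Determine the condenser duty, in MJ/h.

vapour 91.2→78.4 °C: -18.176 kJ/kg
condensation at 78.4 °C: -841 kJ/kg
liquid 78.4→1.65 °C: -187.27 kJ/kg
Δh = -18.176 + -841 + -187.27 = -1046.4 kJ/kg
Q = ṁ·Δh = 29.10 kg/s × -1046.4 kJ/kg = -30452 kJ/s
|Q| = 30452 kW = 109630 MJ/h

Q_c = 110000 MJ/h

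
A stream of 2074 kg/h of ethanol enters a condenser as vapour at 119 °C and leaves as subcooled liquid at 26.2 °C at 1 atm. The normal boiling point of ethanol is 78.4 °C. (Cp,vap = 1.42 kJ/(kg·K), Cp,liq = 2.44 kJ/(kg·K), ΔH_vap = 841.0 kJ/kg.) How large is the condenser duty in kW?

vapour 119→78.4 °C: -57.652 kJ/kg
condensation at 78.4 °C: -841 kJ/kg
liquid 78.4→26.2 °C: -127.37 kJ/kg
Δh = -57.652 + -841 + -127.37 = -1026 kJ/kg
Q = ṁ·Δh = 2074 kg/h × -1026 kJ/kg = -2.128e+06 kJ/h
|Q| = 591.1 kW

Q_c = 591 kW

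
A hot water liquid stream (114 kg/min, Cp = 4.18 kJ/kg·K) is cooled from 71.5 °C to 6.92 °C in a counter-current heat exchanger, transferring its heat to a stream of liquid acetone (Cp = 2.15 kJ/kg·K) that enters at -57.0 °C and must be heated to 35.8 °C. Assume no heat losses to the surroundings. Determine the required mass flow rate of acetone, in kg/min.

ṁ_c = 154 kg/min

Heat released by hot stream: Q = 114 × 4.18 × (71.5 − 6.92) = 30774 kJ/min
Energy balance on cold side (adiabatic exchanger): Q = ṁ_c·Cp_c·(T_c,out − T_c,in)
ṁ_c = 30774 / [2.15 × (35.8 − -57.0)] = 154.24 kg/min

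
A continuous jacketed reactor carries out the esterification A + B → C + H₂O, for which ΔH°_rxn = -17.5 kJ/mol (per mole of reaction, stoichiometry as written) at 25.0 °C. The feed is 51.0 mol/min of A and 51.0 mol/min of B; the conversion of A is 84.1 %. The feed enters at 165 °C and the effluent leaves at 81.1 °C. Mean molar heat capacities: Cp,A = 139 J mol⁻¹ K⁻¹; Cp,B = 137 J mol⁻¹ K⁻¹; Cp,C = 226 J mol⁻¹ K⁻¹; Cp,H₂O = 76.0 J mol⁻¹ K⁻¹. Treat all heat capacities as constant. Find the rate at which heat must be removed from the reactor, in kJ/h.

Extent of reaction ξ = 0.841 × 51.0 = 42.891 mol/min
Reaction term: ξ·ΔH°_rxn = 42.891 × -17.5 = -750.59 kJ/min
Sensible, feed 165→25 °C: -1970.6 kJ/min
Outlet flows (mol/min): A 8.109, B 8.109, C 42.891, H₂O 42.891
Sensible, products 25→81.1 °C: 852.22 kJ/min
Q = ΔH = -1869 kJ/min = -31.15 kW
Heat removed = 112140 kJ/h

Q_out = 112000 kJ/h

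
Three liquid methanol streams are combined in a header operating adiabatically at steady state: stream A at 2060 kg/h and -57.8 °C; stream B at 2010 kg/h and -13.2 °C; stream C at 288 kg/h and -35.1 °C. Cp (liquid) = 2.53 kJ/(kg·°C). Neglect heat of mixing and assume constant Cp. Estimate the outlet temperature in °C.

No heat crosses the boundary, so H_out = H_in.
T_out = Σ ṁᵢCp,ᵢTᵢ / Σ ṁᵢCp,ᵢ
      = -393940 / 11026 = -35.729 °C

T_out = -35.7 °C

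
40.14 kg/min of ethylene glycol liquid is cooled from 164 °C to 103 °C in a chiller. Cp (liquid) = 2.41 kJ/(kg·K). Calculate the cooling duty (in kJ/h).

Q_c = 354000 kJ/h

Q = ṁ·Cp·ΔT = 40.14 × 2.41 × (103 − 164) = -5901 kJ/min
Converting: 5901 / 60 s = 98.35 kW
Cooling duty = 354060 kJ/h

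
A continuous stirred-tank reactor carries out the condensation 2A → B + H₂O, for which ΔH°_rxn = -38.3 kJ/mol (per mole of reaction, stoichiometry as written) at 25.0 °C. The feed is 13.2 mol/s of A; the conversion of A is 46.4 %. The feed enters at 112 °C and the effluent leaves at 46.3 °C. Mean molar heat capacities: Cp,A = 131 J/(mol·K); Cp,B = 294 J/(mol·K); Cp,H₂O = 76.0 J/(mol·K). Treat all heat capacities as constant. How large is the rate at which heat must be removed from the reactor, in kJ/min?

Extent of reaction ξ = 0.464 × 13.2 / 2 = 3.0624 mol/s
Reaction term: ξ·ΔH°_rxn = 3.0624 × -38.3 = -117.29 kJ/s
Sensible, feed 112→25 °C: -150.44 kJ/s
Outlet flows (mol/s): A 7.0752, B 3.0624, H₂O 3.0624
Sensible, products 25→46.3 °C: 43.877 kJ/s
Q = ΔH = -223.85 kJ/s = -223.85 kW
Heat removed = 13431 kJ/min

Q_out = 13400 kJ/min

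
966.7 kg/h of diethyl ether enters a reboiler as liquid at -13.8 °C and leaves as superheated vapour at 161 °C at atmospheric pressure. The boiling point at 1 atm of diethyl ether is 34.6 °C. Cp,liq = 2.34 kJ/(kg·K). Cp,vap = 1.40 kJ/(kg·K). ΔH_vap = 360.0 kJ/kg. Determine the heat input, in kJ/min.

Q = 10500 kJ/min

liquid -13.8→34.6 °C: 113.26 kJ/kg
vaporisation at 34.6 °C: 360 kJ/kg
vapour 34.6→161 °C: 176.96 kJ/kg
Δh = 113.26 + 360 + 176.96 = 650.22 kJ/kg
Q = ṁ·Δh = 966.7 kg/h × 650.22 kJ/kg = 628560 kJ/h
|Q| = 174.6 kW = 10476 kJ/min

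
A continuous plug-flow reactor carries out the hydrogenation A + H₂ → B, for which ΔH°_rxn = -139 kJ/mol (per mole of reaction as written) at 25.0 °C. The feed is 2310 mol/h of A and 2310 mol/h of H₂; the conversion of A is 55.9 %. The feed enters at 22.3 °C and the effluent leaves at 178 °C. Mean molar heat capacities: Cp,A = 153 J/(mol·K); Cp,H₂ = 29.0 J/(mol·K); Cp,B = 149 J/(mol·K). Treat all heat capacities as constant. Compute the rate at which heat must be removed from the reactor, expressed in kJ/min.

Extent of reaction ξ = 0.559 × 2310 = 1291.3 mol/h
Reaction term: ξ·ΔH°_rxn = 1291.3 × -139 = -179490 kJ/h
Sensible, feed 22.3→25 °C: 1135.1 kJ/h
Outlet flows (mol/h): A 1018.7, H₂ 1018.7, B 1291.3
Sensible, products 25→178 °C: 57805 kJ/h
Q = ΔH = -120550 kJ/h = -33.486 kW
Heat removed = 2009.2 kJ/min

Q_out = 2010 kJ/min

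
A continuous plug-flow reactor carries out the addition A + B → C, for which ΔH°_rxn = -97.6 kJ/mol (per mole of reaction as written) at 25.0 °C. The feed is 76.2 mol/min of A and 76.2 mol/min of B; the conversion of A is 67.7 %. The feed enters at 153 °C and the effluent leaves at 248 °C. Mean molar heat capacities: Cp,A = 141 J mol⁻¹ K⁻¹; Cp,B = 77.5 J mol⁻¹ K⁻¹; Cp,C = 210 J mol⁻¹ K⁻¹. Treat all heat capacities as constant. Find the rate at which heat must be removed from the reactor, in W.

Q_out = 59200 W

Extent of reaction ξ = 0.677 × 76.2 = 51.587 mol/min
Reaction term: ξ·ΔH°_rxn = 51.587 × -97.6 = -5034.9 kJ/min
Sensible, feed 153→25 °C: -2131.2 kJ/min
Outlet flows (mol/min): A 24.613, B 24.613, C 51.587
Sensible, products 25→248 °C: 3615.1 kJ/min
Q = ΔH = -3551 kJ/min = -59.183 kW
Heat removed = 59183 W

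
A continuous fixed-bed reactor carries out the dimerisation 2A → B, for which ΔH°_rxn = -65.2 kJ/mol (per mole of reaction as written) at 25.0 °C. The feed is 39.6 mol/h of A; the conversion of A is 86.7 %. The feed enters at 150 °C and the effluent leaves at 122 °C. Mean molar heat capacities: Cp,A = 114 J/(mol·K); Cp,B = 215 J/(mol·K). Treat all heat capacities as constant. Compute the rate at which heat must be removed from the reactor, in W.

Extent of reaction ξ = 0.867 × 39.6 / 2 = 17.167 mol/h
Reaction term: ξ·ΔH°_rxn = 17.167 × -65.2 = -1119.3 kJ/h
Sensible, feed 150→25 °C: -564.3 kJ/h
Outlet flows (mol/h): A 5.2668, B 17.167
Sensible, products 25→122 °C: 416.25 kJ/h
Q = ΔH = -1267.3 kJ/h = -0.35203 kW
Heat removed = 352.03 W

Q_out = 352 W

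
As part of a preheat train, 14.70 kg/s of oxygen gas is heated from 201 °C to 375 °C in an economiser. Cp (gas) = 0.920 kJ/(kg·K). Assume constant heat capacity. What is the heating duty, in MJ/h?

Q = ṁ·Cp·ΔT = 14.70 × 0.920 × (375 − 201) = 2353.2 kJ/s
Heating duty = 8471.4 MJ/h

Q = 8470 MJ/h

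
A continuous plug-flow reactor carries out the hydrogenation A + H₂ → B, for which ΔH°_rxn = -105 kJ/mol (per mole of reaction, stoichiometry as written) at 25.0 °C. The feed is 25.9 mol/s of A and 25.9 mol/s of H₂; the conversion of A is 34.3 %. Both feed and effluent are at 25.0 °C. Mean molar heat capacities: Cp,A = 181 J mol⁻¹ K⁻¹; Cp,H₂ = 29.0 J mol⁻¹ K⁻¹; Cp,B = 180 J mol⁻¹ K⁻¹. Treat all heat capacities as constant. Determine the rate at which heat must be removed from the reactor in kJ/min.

Extent of reaction ξ = 0.343 × 25.9 = 8.8837 mol/s
Reaction term: ξ·ΔH°_rxn = 8.8837 × -105 = -932.79 kJ/s
Q = ΔH = -932.79 kJ/s = -932.79 kW
Heat removed = 55967 kJ/min

Q_out = 56000 kJ/min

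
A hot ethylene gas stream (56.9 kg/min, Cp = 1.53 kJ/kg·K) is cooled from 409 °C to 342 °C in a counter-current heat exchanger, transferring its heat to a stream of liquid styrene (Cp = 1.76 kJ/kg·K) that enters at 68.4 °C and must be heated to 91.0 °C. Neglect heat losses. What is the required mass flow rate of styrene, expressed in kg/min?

Heat released by hot stream: Q = 56.9 × 1.53 × (409 − 342) = 5832.8 kJ/min
Energy balance on cold side (adiabatic exchanger): Q = ṁ_c·Cp_c·(T_c,out − T_c,in)
ṁ_c = 5832.8 / [1.76 × (91.0 − 68.4)] = 146.64 kg/min

ṁ_c = 147 kg/min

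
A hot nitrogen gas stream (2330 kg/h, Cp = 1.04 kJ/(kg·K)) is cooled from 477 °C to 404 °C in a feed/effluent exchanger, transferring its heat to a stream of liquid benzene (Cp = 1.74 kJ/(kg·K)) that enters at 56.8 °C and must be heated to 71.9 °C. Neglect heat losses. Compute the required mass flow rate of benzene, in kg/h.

ṁ_c = 6730 kg/h

Heat released by hot stream: Q = 2330 × 1.04 × (477 − 404) = 176890 kJ/h
Energy balance on cold side (adiabatic exchanger): Q = ṁ_c·Cp_c·(T_c,out − T_c,in)
ṁ_c = 176890 / [1.74 × (71.9 − 56.8)] = 6732.6 kg/h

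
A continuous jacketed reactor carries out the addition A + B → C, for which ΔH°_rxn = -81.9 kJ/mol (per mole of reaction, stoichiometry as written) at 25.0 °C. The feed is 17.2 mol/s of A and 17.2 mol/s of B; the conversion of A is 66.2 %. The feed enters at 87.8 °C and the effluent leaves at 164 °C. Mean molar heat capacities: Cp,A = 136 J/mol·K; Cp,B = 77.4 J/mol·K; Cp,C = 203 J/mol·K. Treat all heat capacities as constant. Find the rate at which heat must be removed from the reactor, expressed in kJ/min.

Q_out = 40200 kJ/min

Extent of reaction ξ = 0.662 × 17.2 = 11.386 mol/s
Reaction term: ξ·ΔH°_rxn = 11.386 × -81.9 = -932.55 kJ/s
Sensible, feed 87.8→25 °C: -230.51 kJ/s
Outlet flows (mol/s): A 5.8136, B 5.8136, C 11.386
Sensible, products 25→164 °C: 493.74 kJ/s
Q = ΔH = -669.32 kJ/s = -669.32 kW
Heat removed = 40159 kJ/min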